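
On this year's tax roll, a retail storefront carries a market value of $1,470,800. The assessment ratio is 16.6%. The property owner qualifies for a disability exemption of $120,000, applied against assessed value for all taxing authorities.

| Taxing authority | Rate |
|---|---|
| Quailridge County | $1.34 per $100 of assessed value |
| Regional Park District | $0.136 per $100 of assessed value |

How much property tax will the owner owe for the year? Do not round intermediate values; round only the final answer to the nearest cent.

$1,832.50

Assessed value = $1,470,800 × 0.166 = $244,152.8
Taxable value = $244,152.8 − $120,000 = $124,152.8
Quailridge County: $124,152.8 × 0.0134 = $1,663.64752
Regional Park District: $124,152.8 × 0.00136 = $168.847808
Total = $1,663.64752 + $168.847808 = $1,832.495328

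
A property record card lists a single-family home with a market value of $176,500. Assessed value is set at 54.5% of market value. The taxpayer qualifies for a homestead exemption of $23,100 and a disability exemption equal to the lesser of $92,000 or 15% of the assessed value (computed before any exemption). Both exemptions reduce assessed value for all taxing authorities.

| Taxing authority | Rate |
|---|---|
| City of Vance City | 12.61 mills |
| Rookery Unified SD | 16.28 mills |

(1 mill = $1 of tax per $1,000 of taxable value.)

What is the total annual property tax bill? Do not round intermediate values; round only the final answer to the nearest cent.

Assessed value = $176,500 × 0.545 = $96,192.5
Disability exemption = min($92,000, 15% × $96,192.5) = min($92,000, $14,428.875) = $14,428.875 (percentage binds)
Taxable value = $96,192.5 − $23,100 − $14,428.875 = $58,663.625
City of Vance City: $58,663.625 × 0.01261 = $739.74831125
Rookery Unified SD: $58,663.625 × 0.01628 = $955.043815
Total = $1,694.79212625

$1,694.79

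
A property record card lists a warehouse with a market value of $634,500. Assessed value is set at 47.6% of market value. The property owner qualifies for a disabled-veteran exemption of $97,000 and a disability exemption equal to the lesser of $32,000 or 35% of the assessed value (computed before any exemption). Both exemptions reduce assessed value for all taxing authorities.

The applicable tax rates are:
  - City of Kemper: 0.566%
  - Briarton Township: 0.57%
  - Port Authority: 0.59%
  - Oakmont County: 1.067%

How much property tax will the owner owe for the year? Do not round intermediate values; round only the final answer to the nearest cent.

Assessed value = $634,500 × 0.476 = $302,022
Disability exemption = min($32,000, 35% × $302,022) = min($32,000, $105,707.7) = $32,000 (dollar cap binds)
Taxable value = $302,022 − $97,000 − $32,000 = $173,022
City of Kemper: $173,022 × 0.00566 = $979.30452
Briarton Township: $173,022 × 0.0057 = $986.2254
Port Authority: $173,022 × 0.0059 = $1,020.8298
Oakmont County: $173,022 × 0.01067 = $1,846.14474
Total = $4,832.50446

$4,832.50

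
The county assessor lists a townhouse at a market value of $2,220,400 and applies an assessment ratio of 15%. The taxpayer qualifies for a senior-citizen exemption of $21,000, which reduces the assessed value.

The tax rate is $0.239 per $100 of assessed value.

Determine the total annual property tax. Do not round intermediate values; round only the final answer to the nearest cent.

Assessed value = $2,220,400 × 0.15 = $333,060
Taxable value = $333,060 − $21,000 = $312,060
Tax = $312,060 × 0.00239 = $745.8234

$745.82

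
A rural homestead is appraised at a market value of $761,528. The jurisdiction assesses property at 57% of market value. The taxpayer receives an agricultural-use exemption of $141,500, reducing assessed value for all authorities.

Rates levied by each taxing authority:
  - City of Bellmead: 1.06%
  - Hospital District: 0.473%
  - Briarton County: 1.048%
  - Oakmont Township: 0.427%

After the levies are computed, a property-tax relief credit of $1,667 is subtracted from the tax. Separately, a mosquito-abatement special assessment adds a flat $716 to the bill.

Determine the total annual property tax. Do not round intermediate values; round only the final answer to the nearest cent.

$7,849.53

Assessed value = $761,528 × 0.57 = $434,070.96
Taxable value = $434,070.96 − $141,500 = $292,570.96
City of Bellmead: $292,570.96 × 0.0106 = $3,101.252176
Hospital District: $292,570.96 × 0.00473 = $1,383.8606408
Briarton County: $292,570.96 × 0.01048 = $3,066.1436608
Oakmont Township: $292,570.96 × 0.00427 = $1,249.2779992
Levies subtotal = $8,800.5344768
After credit = $8,800.5344768 − $1,667 = $7,133.5344768
Total = $7,133.5344768 + $716 = $7,849.5344768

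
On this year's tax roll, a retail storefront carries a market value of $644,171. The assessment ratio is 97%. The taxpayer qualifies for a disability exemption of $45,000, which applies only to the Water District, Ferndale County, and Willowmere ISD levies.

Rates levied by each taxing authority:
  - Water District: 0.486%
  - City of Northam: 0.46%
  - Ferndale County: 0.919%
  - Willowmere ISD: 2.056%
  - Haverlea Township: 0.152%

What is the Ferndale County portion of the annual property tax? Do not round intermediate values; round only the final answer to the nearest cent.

$5,328.78

Assessed value = $644,171 × 0.97 = $624,845.87
Ferndale County taxable value = $624,845.87 − $45,000 = $579,845.87
Ferndale County levy = $579,845.87 × 0.00919 = $5,328.7835453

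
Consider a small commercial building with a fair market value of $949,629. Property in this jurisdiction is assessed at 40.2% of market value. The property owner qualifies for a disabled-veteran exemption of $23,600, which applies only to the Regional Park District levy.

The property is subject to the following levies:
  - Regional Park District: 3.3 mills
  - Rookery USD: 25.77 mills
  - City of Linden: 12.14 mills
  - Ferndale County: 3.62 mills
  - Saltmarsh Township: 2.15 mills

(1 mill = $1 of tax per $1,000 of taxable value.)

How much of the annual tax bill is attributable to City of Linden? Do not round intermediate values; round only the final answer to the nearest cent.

$4,634.46

Assessed value = $949,629 × 0.402 = $381,750.858
City of Linden taxable value = $381,750.858 (exemption does not apply)
City of Linden levy = $381,750.858 × 0.01214 = $4,634.45541612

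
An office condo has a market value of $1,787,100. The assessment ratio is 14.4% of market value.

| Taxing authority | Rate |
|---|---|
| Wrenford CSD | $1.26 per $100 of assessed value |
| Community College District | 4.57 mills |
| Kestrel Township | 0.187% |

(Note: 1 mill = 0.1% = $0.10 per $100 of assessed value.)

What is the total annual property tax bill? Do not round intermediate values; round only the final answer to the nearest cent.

$4,899.80

Assessed value = $1,787,100 × 0.144 = $257,342.4
Wrenford CSD: $257,342.4 × 0.0126 = $3,242.51424
Community College District: $257,342.4 × 0.00457 = $1,176.054768
Kestrel Township: $257,342.4 × 0.00187 = $481.230288
Total = $4,899.799296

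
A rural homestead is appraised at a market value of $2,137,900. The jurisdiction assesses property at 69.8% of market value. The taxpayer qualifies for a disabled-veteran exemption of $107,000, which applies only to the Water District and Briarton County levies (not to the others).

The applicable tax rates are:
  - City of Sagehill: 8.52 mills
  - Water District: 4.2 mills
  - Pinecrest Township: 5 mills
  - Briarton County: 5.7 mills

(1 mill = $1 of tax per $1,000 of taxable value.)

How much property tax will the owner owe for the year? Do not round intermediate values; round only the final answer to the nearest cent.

$33,889.29

Assessed value = $2,137,900 × 0.698 = $1,492,254.2
City of Sagehill: $1,492,254.2 × 0.00852 = $12,714.005784
Water District: ($1,492,254.2 − $107,000) × 0.0042 = $1,385,254.2 × 0.0042 = $5,818.06764
Pinecrest Township: $1,492,254.2 × 0.005 = $7,461.271
Briarton County: ($1,492,254.2 − $107,000) × 0.0057 = $1,385,254.2 × 0.0057 = $7,895.94894
Total = $33,889.293364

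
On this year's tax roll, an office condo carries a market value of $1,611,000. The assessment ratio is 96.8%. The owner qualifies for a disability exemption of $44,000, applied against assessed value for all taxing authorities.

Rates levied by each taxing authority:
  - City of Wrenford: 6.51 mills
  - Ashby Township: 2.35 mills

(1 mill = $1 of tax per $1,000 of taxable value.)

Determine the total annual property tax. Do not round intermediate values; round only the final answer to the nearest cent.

Assessed value = $1,611,000 × 0.968 = $1,559,448
Taxable value = $1,559,448 − $44,000 = $1,515,448
City of Wrenford: $1,515,448 × 0.00651 = $9,865.56648
Ashby Township: $1,515,448 × 0.00235 = $3,561.3028
Total = $9,865.56648 + $3,561.3028 = $13,426.86928

$13,426.87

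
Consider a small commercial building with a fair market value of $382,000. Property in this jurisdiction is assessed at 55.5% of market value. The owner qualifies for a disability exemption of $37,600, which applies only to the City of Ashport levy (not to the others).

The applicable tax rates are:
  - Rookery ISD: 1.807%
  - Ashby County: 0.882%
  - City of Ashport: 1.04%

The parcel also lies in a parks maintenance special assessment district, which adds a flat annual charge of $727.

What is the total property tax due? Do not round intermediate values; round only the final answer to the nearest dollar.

$8,242

Assessed value = $382,000 × 0.555 = $212,010
Rookery ISD: $212,010 × 0.01807 = $3,831.0207
Ashby County: $212,010 × 0.00882 = $1,869.9282
City of Ashport: ($212,010 − $37,600) × 0.0104 = $174,410 × 0.0104 = $1,813.864
Levies subtotal = $7,514.8129
Total = $7,514.8129 + $727 = $8,241.8129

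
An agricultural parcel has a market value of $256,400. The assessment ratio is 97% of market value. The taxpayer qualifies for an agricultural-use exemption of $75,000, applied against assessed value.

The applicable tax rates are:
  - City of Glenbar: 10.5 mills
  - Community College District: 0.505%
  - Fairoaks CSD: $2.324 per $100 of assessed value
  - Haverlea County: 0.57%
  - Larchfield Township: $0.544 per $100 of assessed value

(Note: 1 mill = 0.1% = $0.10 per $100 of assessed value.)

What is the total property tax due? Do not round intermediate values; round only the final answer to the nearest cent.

$8,673.24

Assessed value = $256,400 × 0.97 = $248,708
Taxable value = $248,708 − $75,000 = $173,708
City of Glenbar: $173,708 × 0.0105 = $1,823.934
Community College District: $173,708 × 0.00505 = $877.2254
Fairoaks CSD: $173,708 × 0.02324 = $4,036.97392
Haverlea County: $173,708 × 0.0057 = $990.1356
Larchfield Township: $173,708 × 0.00544 = $944.97152
Total = $8,673.24044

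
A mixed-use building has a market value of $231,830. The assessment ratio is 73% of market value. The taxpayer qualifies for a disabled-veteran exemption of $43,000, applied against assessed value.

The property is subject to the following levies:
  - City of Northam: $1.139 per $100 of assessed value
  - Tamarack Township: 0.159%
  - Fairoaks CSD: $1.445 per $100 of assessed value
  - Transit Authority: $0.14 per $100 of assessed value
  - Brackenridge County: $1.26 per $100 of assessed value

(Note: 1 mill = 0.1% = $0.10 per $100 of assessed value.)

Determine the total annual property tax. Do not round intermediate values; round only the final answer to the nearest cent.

Assessed value = $231,830 × 0.73 = $169,235.9
Taxable value = $169,235.9 − $43,000 = $126,235.9
City of Northam: $126,235.9 × 0.01139 = $1,437.826901
Tamarack Township: $126,235.9 × 0.00159 = $200.715081
Fairoaks CSD: $126,235.9 × 0.01445 = $1,824.108755
Transit Authority: $126,235.9 × 0.0014 = $176.73026
Brackenridge County: $126,235.9 × 0.0126 = $1,590.57234
Total = $5,229.953337

$5,229.95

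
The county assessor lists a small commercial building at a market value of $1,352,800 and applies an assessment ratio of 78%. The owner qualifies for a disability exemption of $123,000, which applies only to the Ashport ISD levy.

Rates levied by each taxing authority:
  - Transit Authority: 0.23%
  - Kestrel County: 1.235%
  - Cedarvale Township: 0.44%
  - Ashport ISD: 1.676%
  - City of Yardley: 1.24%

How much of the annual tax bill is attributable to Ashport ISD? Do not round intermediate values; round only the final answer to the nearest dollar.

$15,623

Assessed value = $1,352,800 × 0.78 = $1,055,184
Ashport ISD taxable value = $1,055,184 − $123,000 = $932,184
Ashport ISD levy = $932,184 × 0.01676 = $15,623.40384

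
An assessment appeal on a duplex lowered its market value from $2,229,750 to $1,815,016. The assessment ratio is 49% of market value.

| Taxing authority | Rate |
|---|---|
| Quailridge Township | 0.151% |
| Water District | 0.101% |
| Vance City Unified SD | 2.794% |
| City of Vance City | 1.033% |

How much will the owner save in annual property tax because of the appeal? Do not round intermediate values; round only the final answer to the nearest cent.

Old assessed value = $2,229,750 × 0.49 = $1,092,577.5
New assessed value = $1,815,016 × 0.49 = $889,357.84
Combined rate = 0.00151 + 0.00101 + 0.02794 + 0.01033 = 0.04079
Old tax = $1,092,577.5 × 0.04079 = $44,566.236225
New tax = $889,357.84 × 0.04079 = $36,276.9062936
Reduction = $44,566.236225 − $36,276.9062936 = $8,289.3299314

$8,289.33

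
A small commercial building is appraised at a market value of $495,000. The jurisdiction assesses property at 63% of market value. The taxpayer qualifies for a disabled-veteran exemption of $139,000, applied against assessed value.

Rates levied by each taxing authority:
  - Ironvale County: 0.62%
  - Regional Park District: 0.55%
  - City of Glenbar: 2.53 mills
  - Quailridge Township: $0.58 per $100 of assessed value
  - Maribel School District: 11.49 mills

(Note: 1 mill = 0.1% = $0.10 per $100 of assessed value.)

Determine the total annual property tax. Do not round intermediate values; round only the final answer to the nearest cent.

Assessed value = $495,000 × 0.63 = $311,850
Taxable value = $311,850 − $139,000 = $172,850
Ironvale County: $172,850 × 0.0062 = $1,071.67
Regional Park District: $172,850 × 0.0055 = $950.675
City of Glenbar: $172,850 × 0.00253 = $437.3105
Quailridge Township: $172,850 × 0.0058 = $1,002.53
Maribel School District: $172,850 × 0.01149 = $1,986.0465
Total = $5,448.232

$5,448.23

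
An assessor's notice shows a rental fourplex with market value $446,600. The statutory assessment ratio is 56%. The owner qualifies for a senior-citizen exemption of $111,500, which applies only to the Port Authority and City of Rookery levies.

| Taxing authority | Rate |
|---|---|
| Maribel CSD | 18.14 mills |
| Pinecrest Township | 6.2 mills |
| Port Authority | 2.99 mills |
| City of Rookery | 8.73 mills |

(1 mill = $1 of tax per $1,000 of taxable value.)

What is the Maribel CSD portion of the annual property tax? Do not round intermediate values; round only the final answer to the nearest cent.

$4,536.74

Assessed value = $446,600 × 0.56 = $250,096
Maribel CSD taxable value = $250,096 (exemption does not apply)
Maribel CSD levy = $250,096 × 0.01814 = $4,536.74144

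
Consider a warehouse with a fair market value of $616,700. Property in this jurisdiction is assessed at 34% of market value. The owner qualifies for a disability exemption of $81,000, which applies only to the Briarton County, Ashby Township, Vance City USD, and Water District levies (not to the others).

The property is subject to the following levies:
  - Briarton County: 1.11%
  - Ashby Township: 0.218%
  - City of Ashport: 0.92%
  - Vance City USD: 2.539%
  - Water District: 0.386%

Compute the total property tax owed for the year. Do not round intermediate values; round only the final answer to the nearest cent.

Assessed value = $616,700 × 0.34 = $209,678
Briarton County: ($209,678 − $81,000) × 0.0111 = $128,678 × 0.0111 = $1,428.3258
Ashby Township: ($209,678 − $81,000) × 0.00218 = $128,678 × 0.00218 = $280.51804
City of Ashport: $209,678 × 0.0092 = $1,929.0376
Vance City USD: ($209,678 − $81,000) × 0.02539 = $128,678 × 0.02539 = $3,267.13442
Water District: ($209,678 − $81,000) × 0.00386 = $128,678 × 0.00386 = $496.69708
Total = $7,401.71294

$7,401.71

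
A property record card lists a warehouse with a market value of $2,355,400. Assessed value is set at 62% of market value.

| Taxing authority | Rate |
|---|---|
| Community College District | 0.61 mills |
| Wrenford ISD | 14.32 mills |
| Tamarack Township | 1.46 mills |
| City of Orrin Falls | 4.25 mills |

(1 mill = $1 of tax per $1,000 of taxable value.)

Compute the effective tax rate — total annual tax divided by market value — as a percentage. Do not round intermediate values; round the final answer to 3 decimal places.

1.280%

Assessed value = $2,355,400 × 0.62 = $1,460,348
Community College District: $1,460,348 × 0.00061 = $890.81228
Wrenford ISD: $1,460,348 × 0.01432 = $20,912.18336
Tamarack Township: $1,460,348 × 0.00146 = $2,132.10808
City of Orrin Falls: $1,460,348 × 0.00425 = $6,206.479
Total tax = $30,141.58272
Effective rate = $30,141.58272 ÷ $2,355,400 = 1.280% of market value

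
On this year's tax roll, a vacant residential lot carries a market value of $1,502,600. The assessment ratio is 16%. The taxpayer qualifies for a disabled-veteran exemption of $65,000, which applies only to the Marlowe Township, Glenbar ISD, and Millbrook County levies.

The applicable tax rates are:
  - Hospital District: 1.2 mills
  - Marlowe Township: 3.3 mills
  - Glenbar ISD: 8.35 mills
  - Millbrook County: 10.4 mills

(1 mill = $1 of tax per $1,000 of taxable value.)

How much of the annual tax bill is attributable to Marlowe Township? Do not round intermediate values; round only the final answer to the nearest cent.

Assessed value = $1,502,600 × 0.16 = $240,416
Marlowe Township taxable value = $240,416 − $65,000 = $175,416
Marlowe Township levy = $175,416 × 0.0033 = $578.8728

$578.87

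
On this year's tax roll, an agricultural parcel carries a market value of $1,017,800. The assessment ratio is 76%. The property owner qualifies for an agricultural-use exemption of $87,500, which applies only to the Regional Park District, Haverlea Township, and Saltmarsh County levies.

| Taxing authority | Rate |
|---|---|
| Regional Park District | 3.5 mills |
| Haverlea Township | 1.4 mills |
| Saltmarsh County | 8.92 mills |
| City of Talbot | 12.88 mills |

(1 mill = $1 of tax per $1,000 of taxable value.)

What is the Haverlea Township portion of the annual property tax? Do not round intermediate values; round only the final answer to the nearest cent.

$960.44

Assessed value = $1,017,800 × 0.76 = $773,528
Haverlea Township taxable value = $773,528 − $87,500 = $686,028
Haverlea Township levy = $686,028 × 0.0014 = $960.4392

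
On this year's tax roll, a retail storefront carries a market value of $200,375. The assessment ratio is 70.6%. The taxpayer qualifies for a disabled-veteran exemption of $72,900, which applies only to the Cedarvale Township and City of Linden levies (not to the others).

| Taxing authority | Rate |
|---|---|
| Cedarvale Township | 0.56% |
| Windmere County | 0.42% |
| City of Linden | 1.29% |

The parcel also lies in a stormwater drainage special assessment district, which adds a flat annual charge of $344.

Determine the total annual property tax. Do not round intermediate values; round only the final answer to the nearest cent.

Assessed value = $200,375 × 0.706 = $141,464.75
Cedarvale Township: ($141,464.75 − $72,900) × 0.0056 = $68,564.75 × 0.0056 = $383.9626
Windmere County: $141,464.75 × 0.0042 = $594.15195
City of Linden: ($141,464.75 − $72,900) × 0.0129 = $68,564.75 × 0.0129 = $884.485275
Levies subtotal = $1,862.599825
Total = $1,862.599825 + $344 = $2,206.599825

$2,206.60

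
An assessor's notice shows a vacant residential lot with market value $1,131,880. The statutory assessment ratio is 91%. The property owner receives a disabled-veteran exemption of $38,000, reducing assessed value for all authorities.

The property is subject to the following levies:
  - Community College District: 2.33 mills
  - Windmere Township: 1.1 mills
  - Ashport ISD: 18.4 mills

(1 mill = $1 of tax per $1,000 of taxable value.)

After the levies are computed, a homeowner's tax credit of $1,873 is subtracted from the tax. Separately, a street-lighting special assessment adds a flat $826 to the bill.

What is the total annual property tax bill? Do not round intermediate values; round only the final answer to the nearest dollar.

$20,609

Assessed value = $1,131,880 × 0.91 = $1,030,010.8
Taxable value = $1,030,010.8 − $38,000 = $992,010.8
Community College District: $992,010.8 × 0.00233 = $2,311.385164
Windmere Township: $992,010.8 × 0.0011 = $1,091.21188
Ashport ISD: $992,010.8 × 0.0184 = $18,252.99872
Levies subtotal = $21,655.595764
After credit = $21,655.595764 − $1,873 = $19,782.595764
Total = $19,782.595764 + $826 = $20,608.595764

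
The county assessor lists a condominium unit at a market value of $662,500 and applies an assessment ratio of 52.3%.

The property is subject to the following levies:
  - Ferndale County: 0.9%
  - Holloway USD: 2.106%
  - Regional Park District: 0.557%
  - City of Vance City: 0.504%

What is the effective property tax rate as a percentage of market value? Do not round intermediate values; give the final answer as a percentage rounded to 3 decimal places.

2.127%

Assessed value = $662,500 × 0.523 = $346,487.5
Ferndale County: $346,487.5 × 0.009 = $3,118.3875
Holloway USD: $346,487.5 × 0.02106 = $7,297.02675
Regional Park District: $346,487.5 × 0.00557 = $1,929.935375
City of Vance City: $346,487.5 × 0.00504 = $1,746.297
Total tax = $14,091.646625
Effective rate = $14,091.646625 ÷ $662,500 = 2.127% of market value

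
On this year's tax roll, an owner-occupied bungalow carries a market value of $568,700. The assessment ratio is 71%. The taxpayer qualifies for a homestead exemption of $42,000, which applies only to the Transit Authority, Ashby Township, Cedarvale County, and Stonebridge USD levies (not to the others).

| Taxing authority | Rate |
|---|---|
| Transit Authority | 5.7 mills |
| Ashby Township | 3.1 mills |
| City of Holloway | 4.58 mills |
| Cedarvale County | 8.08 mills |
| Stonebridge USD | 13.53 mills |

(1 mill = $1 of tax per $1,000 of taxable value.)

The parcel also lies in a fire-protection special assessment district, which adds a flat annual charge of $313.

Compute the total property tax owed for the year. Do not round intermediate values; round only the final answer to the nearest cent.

Assessed value = $568,700 × 0.71 = $403,777
Transit Authority: ($403,777 − $42,000) × 0.0057 = $361,777 × 0.0057 = $2,062.1289
Ashby Township: ($403,777 − $42,000) × 0.0031 = $361,777 × 0.0031 = $1,121.5087
City of Holloway: $403,777 × 0.00458 = $1,849.29866
Cedarvale County: ($403,777 − $42,000) × 0.00808 = $361,777 × 0.00808 = $2,923.15816
Stonebridge USD: ($403,777 − $42,000) × 0.01353 = $361,777 × 0.01353 = $4,894.84281
Levies subtotal = $12,850.93723
Total = $12,850.93723 + $313 = $13,163.93723

$13,163.94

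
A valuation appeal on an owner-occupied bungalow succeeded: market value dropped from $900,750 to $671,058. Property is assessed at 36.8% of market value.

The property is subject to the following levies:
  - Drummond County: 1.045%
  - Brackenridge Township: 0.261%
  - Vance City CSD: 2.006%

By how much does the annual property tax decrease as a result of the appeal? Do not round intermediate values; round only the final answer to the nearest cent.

Old assessed value = $900,750 × 0.368 = $331,476
New assessed value = $671,058 × 0.368 = $246,949.344
Combined rate = 0.01045 + 0.00261 + 0.02006 = 0.03312
Old tax = $331,476 × 0.03312 = $10,978.48512
New tax = $246,949.344 × 0.03312 = $8,178.96227328
Reduction = $10,978.48512 − $8,178.96227328 = $2,799.52284672

$2,799.52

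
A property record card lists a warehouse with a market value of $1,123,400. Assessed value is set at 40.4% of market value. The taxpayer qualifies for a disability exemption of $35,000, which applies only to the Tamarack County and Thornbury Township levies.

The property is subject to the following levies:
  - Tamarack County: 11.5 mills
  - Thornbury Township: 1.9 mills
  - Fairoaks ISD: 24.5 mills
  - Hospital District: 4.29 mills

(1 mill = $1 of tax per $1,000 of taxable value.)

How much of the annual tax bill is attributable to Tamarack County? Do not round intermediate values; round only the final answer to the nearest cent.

Assessed value = $1,123,400 × 0.404 = $453,853.6
Tamarack County taxable value = $453,853.6 − $35,000 = $418,853.6
Tamarack County levy = $418,853.6 × 0.0115 = $4,816.8164

$4,816.82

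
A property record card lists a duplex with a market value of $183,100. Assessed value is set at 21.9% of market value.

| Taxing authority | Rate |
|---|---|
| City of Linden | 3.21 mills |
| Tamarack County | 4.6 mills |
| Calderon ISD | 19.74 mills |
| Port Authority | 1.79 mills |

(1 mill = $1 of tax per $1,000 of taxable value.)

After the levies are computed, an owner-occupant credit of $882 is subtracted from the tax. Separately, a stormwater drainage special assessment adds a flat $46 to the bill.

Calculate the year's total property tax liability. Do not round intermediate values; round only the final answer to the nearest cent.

Assessed value = $183,100 × 0.219 = $40,098.9
City of Linden: $40,098.9 × 0.00321 = $128.717469
Tamarack County: $40,098.9 × 0.0046 = $184.45494
Calderon ISD: $40,098.9 × 0.01974 = $791.552286
Port Authority: $40,098.9 × 0.00179 = $71.777031
Levies subtotal = $1,176.501726
After credit = $1,176.501726 − $882 = $294.501726
Total = $294.501726 + $46 = $340.501726

$340.50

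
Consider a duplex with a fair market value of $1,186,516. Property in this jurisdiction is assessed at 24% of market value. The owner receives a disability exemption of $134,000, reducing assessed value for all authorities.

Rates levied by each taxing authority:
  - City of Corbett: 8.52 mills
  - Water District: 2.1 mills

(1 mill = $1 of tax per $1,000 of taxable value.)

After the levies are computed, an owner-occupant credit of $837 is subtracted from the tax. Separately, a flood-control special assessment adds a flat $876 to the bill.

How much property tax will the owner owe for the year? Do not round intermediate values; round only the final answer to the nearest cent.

$1,640.11

Assessed value = $1,186,516 × 0.24 = $284,763.84
Taxable value = $284,763.84 − $134,000 = $150,763.84
City of Corbett: $150,763.84 × 0.00852 = $1,284.5079168
Water District: $150,763.84 × 0.0021 = $316.604064
Levies subtotal = $1,601.1119808
After credit = $1,601.1119808 − $837 = $764.1119808
Total = $764.1119808 + $876 = $1,640.1119808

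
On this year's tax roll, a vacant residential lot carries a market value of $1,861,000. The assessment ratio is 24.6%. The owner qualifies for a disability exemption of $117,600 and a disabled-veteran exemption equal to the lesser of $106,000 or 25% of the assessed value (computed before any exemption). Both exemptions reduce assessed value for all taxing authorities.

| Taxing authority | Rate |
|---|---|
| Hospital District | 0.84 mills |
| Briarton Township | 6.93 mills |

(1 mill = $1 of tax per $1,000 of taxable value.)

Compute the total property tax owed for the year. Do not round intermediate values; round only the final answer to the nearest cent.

Assessed value = $1,861,000 × 0.246 = $457,806
Disabled-veteran exemption = min($106,000, 25% × $457,806) = min($106,000, $114,451.5) = $106,000 (dollar cap binds)
Taxable value = $457,806 − $117,600 − $106,000 = $234,206
Hospital District: $234,206 × 0.00084 = $196.73304
Briarton Township: $234,206 × 0.00693 = $1,623.04758
Total = $1,819.78062

$1,819.78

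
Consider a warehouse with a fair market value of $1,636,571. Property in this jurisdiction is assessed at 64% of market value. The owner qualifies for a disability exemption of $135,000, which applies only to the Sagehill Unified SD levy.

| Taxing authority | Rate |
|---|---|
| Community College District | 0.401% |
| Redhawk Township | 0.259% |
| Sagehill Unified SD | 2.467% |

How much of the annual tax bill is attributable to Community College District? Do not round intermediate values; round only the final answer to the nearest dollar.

$4,200

Assessed value = $1,636,571 × 0.64 = $1,047,405.44
Community College District taxable value = $1,047,405.44 (exemption does not apply)
Community College District levy = $1,047,405.44 × 0.00401 = $4,200.0958144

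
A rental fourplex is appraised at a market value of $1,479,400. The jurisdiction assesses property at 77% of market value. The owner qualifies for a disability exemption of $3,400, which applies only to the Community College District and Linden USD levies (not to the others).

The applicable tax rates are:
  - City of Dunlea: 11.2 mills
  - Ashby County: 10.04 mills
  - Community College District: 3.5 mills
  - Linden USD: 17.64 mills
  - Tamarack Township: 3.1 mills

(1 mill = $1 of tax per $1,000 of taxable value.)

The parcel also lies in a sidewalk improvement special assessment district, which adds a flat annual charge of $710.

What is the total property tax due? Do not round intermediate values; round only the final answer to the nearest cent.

$52,446.12

Assessed value = $1,479,400 × 0.77 = $1,139,138
City of Dunlea: $1,139,138 × 0.0112 = $12,758.3456
Ashby County: $1,139,138 × 0.01004 = $11,436.94552
Community College District: ($1,139,138 − $3,400) × 0.0035 = $1,135,738 × 0.0035 = $3,975.083
Linden USD: ($1,139,138 − $3,400) × 0.01764 = $1,135,738 × 0.01764 = $20,034.41832
Tamarack Township: $1,139,138 × 0.0031 = $3,531.3278
Levies subtotal = $51,736.12024
Total = $51,736.12024 + $710 = $52,446.12024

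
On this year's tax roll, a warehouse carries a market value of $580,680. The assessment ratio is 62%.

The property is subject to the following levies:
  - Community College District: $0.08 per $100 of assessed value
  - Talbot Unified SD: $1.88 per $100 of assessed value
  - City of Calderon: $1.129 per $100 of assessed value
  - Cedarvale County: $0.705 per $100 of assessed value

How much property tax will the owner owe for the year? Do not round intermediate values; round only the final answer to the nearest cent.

$13,659.22

Assessed value = $580,680 × 0.62 = $360,021.6
Community College District: $360,021.6 × 0.0008 = $288.01728
Talbot Unified SD: $360,021.6 × 0.0188 = $6,768.40608
City of Calderon: $360,021.6 × 0.01129 = $4,064.643864
Cedarvale County: $360,021.6 × 0.00705 = $2,538.15228
Total = $288.01728 + $6,768.40608 + $4,064.643864 + $2,538.15228 = $13,659.219504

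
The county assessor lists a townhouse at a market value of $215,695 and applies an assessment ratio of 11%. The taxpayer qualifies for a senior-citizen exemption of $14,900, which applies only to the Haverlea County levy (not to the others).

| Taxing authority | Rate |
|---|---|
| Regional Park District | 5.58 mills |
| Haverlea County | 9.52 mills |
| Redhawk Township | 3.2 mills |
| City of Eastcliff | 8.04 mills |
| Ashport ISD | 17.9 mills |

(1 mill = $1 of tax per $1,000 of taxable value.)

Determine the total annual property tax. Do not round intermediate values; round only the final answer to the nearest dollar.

Assessed value = $215,695 × 0.11 = $23,726.45
Regional Park District: $23,726.45 × 0.00558 = $132.393591
Haverlea County: ($23,726.45 − $14,900) × 0.00952 = $8,826.45 × 0.00952 = $84.027804
Redhawk Township: $23,726.45 × 0.0032 = $75.92464
City of Eastcliff: $23,726.45 × 0.00804 = $190.760658
Ashport ISD: $23,726.45 × 0.0179 = $424.703455
Total = $907.810148

$908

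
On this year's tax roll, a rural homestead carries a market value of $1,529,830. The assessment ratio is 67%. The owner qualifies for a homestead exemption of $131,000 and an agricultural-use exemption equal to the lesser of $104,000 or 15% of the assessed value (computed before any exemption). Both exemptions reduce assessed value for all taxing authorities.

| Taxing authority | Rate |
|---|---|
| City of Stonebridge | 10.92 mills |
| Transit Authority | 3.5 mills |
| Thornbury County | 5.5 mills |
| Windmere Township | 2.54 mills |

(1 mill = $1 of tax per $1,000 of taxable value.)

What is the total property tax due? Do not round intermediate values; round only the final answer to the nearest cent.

Assessed value = $1,529,830 × 0.67 = $1,024,986.1
Agricultural-use exemption = min($104,000, 15% × $1,024,986.1) = min($104,000, $153,747.915) = $104,000 (dollar cap binds)
Taxable value = $1,024,986.1 − $131,000 − $104,000 = $789,986.1
City of Stonebridge: $789,986.1 × 0.01092 = $8,626.648212
Transit Authority: $789,986.1 × 0.0035 = $2,764.95135
Thornbury County: $789,986.1 × 0.0055 = $4,344.92355
Windmere Township: $789,986.1 × 0.00254 = $2,006.564694
Total = $17,743.087806

$17,743.09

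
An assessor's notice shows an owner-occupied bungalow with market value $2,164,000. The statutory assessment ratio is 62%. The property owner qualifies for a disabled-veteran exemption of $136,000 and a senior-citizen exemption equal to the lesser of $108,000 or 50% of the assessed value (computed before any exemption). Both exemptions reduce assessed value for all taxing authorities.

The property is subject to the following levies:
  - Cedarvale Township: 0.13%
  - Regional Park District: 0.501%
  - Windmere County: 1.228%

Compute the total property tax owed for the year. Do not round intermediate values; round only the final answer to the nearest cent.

$20,405.87

Assessed value = $2,164,000 × 0.62 = $1,341,680
Senior-citizen exemption = min($108,000, 50% × $1,341,680) = min($108,000, $670,840) = $108,000 (dollar cap binds)
Taxable value = $1,341,680 − $136,000 − $108,000 = $1,097,680
Cedarvale Township: $1,097,680 × 0.0013 = $1,426.984
Regional Park District: $1,097,680 × 0.00501 = $5,499.3768
Windmere County: $1,097,680 × 0.01228 = $13,479.5104
Total = $20,405.8712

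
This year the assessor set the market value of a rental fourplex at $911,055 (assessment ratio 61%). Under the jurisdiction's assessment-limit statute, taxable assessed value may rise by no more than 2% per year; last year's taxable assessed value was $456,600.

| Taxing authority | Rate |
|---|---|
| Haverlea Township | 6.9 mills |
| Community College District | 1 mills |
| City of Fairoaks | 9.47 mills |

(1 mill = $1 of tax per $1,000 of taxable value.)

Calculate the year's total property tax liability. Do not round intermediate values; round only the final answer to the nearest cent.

Uncapped assessed value = $911,055 × 0.61 = $555,743.55
Cap limit = $456,600 × 1.02 = $465,732
Taxable assessed value = min($555,743.55, $465,732) = $465,732 (cap binds)
Haverlea Township: $465,732 × 0.0069 = $3,213.5508
Community College District: $465,732 × 0.001 = $465.732
City of Fairoaks: $465,732 × 0.00947 = $4,410.48204
Total = $8,089.76484

$8,089.76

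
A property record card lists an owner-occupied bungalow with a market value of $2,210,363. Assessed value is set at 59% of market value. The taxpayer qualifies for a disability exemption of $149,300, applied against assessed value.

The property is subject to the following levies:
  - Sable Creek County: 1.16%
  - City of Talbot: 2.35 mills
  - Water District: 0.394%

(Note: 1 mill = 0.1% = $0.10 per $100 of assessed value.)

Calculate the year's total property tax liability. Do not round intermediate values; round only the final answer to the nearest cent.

Assessed value = $2,210,363 × 0.59 = $1,304,114.17
Taxable value = $1,304,114.17 − $149,300 = $1,154,814.17
Sable Creek County: $1,154,814.17 × 0.0116 = $13,395.844372
City of Talbot: $1,154,814.17 × 0.00235 = $2,713.8132995
Water District: $1,154,814.17 × 0.00394 = $4,549.9678298
Total = $20,659.6255013

$20,659.63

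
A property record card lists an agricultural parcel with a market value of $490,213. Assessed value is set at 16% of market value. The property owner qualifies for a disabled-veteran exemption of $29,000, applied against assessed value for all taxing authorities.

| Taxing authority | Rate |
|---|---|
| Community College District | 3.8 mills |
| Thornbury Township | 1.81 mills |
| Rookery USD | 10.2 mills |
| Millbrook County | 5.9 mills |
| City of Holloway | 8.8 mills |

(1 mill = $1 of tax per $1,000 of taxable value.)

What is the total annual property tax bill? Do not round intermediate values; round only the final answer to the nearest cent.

$1,508.23

Assessed value = $490,213 × 0.16 = $78,434.08
Taxable value = $78,434.08 − $29,000 = $49,434.08
Community College District: $49,434.08 × 0.0038 = $187.849504
Thornbury Township: $49,434.08 × 0.00181 = $89.4756848
Rookery USD: $49,434.08 × 0.0102 = $504.227616
Millbrook County: $49,434.08 × 0.0059 = $291.661072
City of Holloway: $49,434.08 × 0.0088 = $435.019904
Total = $187.849504 + $89.4756848 + $504.227616 + $291.661072 + $435.019904 = $1,508.2337808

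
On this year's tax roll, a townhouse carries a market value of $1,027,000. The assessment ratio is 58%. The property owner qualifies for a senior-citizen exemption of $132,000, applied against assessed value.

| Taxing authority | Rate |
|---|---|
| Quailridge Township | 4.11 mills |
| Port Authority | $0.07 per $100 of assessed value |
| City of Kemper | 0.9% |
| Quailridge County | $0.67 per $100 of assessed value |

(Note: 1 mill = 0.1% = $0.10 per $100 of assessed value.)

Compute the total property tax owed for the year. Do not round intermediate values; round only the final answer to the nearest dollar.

Assessed value = $1,027,000 × 0.58 = $595,660
Taxable value = $595,660 − $132,000 = $463,660
Quailridge Township: $463,660 × 0.00411 = $1,905.6426
Port Authority: $463,660 × 0.0007 = $324.562
City of Kemper: $463,660 × 0.009 = $4,172.94
Quailridge County: $463,660 × 0.0067 = $3,106.522
Total = $9,509.6666

$9,510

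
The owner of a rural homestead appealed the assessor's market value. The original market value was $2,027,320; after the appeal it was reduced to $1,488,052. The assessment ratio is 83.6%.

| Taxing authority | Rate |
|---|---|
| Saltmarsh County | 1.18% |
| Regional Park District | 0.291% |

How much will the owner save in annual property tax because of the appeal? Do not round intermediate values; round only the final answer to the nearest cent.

Old assessed value = $2,027,320 × 0.836 = $1,694,839.52
New assessed value = $1,488,052 × 0.836 = $1,244,011.472
Combined rate = 0.0118 + 0.00291 = 0.01471
Old tax = $1,694,839.52 × 0.01471 = $24,931.0893392
New tax = $1,244,011.472 × 0.01471 = $18,299.40875312
Reduction = $24,931.0893392 − $18,299.40875312 = $6,631.68058608

$6,631.68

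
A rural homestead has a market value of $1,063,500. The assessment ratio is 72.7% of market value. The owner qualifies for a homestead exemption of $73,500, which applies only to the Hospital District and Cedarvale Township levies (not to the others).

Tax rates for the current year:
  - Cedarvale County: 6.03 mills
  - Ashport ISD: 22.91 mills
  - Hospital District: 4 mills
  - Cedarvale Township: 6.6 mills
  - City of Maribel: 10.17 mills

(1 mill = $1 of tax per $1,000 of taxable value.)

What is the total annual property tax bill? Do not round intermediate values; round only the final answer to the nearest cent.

Assessed value = $1,063,500 × 0.727 = $773,164.5
Cedarvale County: $773,164.5 × 0.00603 = $4,662.181935
Ashport ISD: $773,164.5 × 0.02291 = $17,713.198695
Hospital District: ($773,164.5 − $73,500) × 0.004 = $699,664.5 × 0.004 = $2,798.658
Cedarvale Township: ($773,164.5 − $73,500) × 0.0066 = $699,664.5 × 0.0066 = $4,617.7857
City of Maribel: $773,164.5 × 0.01017 = $7,863.082965
Total = $37,654.907295

$37,654.91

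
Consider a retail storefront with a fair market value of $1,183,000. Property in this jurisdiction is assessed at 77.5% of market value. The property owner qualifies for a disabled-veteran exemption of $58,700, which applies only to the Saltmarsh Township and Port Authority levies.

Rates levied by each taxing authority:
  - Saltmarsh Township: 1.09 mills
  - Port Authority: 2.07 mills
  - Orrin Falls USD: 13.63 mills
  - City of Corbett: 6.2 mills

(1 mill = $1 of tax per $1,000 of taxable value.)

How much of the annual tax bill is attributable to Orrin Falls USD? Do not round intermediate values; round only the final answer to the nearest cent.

$12,496.32

Assessed value = $1,183,000 × 0.775 = $916,825
Orrin Falls USD taxable value = $916,825 (exemption does not apply)
Orrin Falls USD levy = $916,825 × 0.01363 = $12,496.32475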